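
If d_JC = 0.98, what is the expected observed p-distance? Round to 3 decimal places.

p = (3/4)(1 − e^(−4d/3)) = 0.75 × (1 − e^(-1.306667)) = 0.75 × (1 − 0.270721) = 0.546959.

0.547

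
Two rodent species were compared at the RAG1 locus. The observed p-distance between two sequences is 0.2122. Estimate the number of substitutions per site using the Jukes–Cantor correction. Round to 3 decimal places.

d = −(3/4) ln(1 − 4p/3) = −0.75 ln(1 − 0.282933) = −0.75 ln(0.717067)
  = −0.75 × (-0.332586) = 0.249440 substitutions/site.

0.249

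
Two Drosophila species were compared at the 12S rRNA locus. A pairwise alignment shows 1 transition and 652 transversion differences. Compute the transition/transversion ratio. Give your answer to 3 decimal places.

R = 1/652 = 0.001533… ≈ 0.002 (to 3 d.p.).

0.002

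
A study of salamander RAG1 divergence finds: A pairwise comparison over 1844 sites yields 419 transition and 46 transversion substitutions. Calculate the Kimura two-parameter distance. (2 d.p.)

0.34

P = 419/1844 ≈ 0.227223 and Q = 46/1844 ≈ 0.024946.
Under the Kimura two-parameter model, d = −½ ln(1 − 2P − Q) − ¼ ln(1 − 2Q).
1 − 2P − Q = 0.520608, giving −½ ln(0.520608) = 0.326379.
1 − 2Q = 0.950108, giving −¼ ln(0.950108) = 0.012795.
d = 0.326379 + 0.012795 = 0.339174.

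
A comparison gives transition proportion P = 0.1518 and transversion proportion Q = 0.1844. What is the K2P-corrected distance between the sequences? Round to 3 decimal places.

0.450

Under the Kimura two-parameter model, d = −½ ln(1 − 2P − Q) − ¼ ln(1 − 2Q).
1 − 2P − Q = 0.512, giving −½ ln(0.512) = 0.334715.
1 − 2Q = 0.6312, giving −¼ ln(0.6312) = 0.115033.
d = 0.334715 + 0.115033 = 0.449748.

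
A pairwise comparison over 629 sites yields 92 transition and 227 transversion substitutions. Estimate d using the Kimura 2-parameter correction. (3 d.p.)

P = 92/629 ≈ 0.146264 and Q = 227/629 ≈ 0.36089.
Under the Kimura two-parameter model, d = −½ ln(1 − 2P − Q) − ¼ ln(1 − 2Q).
1 − 2P − Q = 0.346582, giving −½ ln(0.346582) = 0.529818.
1 − 2Q = 0.27822, giving −¼ ln(0.27822) = 0.319836.
d = 0.529818 + 0.319836 = 0.849654.

0.850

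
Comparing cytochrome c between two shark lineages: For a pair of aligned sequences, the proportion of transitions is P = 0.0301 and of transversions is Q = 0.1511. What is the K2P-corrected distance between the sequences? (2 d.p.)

0.21

Under the Kimura two-parameter model, d = −½ ln(1 − 2P − Q) − ¼ ln(1 − 2Q).
1 − 2P − Q = 0.7887, giving −½ ln(0.7887) = 0.118685.
1 − 2Q = 0.6978, giving −¼ ln(0.6978) = 0.089956.
d = 0.118685 + 0.089956 = 0.208641.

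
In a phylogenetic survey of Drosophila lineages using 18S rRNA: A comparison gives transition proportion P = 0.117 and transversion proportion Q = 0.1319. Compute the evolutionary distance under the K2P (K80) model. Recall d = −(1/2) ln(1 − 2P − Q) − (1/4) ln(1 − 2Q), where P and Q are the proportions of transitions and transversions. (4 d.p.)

0.3043

Under the Kimura two-parameter model, d = −½ ln(1 − 2P − Q) − ¼ ln(1 − 2Q).
1 − 2P − Q = 0.6341, giving −½ ln(0.6341) = 0.227774.
1 − 2Q = 0.7362, giving −¼ ln(0.7362) = 0.076563.
d = 0.227774 + 0.076563 = 0.304337.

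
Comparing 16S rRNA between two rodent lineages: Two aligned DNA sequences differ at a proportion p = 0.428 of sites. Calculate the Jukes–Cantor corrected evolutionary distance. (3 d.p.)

0.634

d = −(3/4) ln(1 − 4p/3) = −0.75 ln(1 − 0.570667) = −0.75 ln(0.429333)
  = −0.75 × (-0.845522) = 0.634142 substitutions/site.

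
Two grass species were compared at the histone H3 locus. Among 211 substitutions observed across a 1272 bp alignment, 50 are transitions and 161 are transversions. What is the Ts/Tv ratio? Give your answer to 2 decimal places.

0.31

R = 50/161 = 0.310559… ≈ 0.31 (to 2 d.p.).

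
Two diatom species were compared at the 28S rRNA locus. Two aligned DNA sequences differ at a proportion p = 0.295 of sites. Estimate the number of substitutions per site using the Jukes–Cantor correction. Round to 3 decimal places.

d = −(3/4) ln(1 − 4p/3) = −0.75 ln(1 − 0.393333) = −0.75 ln(0.606667)
  = −0.75 × (-0.499775) = 0.374831 substitutions/site.

0.375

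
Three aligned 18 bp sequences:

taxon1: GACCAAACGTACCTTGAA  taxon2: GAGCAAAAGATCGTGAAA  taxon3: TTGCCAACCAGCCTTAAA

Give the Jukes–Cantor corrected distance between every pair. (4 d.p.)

taxon1–taxon2: 7/18 sites differ → p ≈ 0.388889, d = −0.75 ln(1 − 0.518519) = 0.548166 ≈ 0.5482.
taxon1–taxon3: 8/18 sites differ → p ≈ 0.444444, d = −0.75 ln(1 − 0.592592) = 0.673455 ≈ 0.6735.
taxon2–taxon3: 8/18 sites differ → p ≈ 0.444444, d = −0.75 ln(1 − 0.592592) = 0.673455 ≈ 0.6735.

d(taxon1,taxon2) = 0.5482, d(taxon1,taxon3) = 0.6735, d(taxon2,taxon3) = 0.6735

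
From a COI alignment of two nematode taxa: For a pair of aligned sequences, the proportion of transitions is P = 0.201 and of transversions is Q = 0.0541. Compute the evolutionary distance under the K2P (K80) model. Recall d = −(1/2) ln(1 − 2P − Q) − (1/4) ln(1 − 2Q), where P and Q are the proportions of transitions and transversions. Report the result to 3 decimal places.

0.333

Under the Kimura two-parameter model, d = −½ ln(1 − 2P − Q) − ¼ ln(1 − 2Q).
1 − 2P − Q = 0.5439, giving −½ ln(0.5439) = 0.304495.
1 − 2Q = 0.8918, giving −¼ ln(0.8918) = 0.028628.
d = 0.304495 + 0.028628 = 0.333123.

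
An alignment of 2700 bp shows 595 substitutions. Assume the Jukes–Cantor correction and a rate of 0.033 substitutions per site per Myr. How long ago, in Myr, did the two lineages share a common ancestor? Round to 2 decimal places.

p = 595/2700 ≈ 0.22037.
d = −(3/4) ln(1 − 4p/3) = −0.75 ln(1 − 0.293827) = −0.75 ln(0.706173)
  = −0.75 × (-0.347895) = 0.260921 substitutions/site.
Under a molecular clock d = 2μt, so t = d/(2μ) = 0.260921 / (2 × 0.033) = 3.95 Myr.

3.95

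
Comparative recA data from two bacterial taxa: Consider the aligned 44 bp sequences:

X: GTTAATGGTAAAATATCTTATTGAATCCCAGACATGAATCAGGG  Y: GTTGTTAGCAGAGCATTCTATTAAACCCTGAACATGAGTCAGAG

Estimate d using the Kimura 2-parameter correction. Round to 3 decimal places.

0.621

Of 44 sites, 15 differences are transitions and 1 are transversions, so P = 15/44 ≈ 0.340909 and Q = 1/44 ≈ 0.022727.
Under the Kimura two-parameter model, d = −½ ln(1 − 2P − Q) − ¼ ln(1 − 2Q).
1 − 2P − Q = 0.295455, giving −½ ln(0.295455) = 0.609619.
1 − 2Q = 0.954546, giving −¼ ln(0.954546) = 0.011630.
d = 0.609619 + 0.011630 = 0.621249.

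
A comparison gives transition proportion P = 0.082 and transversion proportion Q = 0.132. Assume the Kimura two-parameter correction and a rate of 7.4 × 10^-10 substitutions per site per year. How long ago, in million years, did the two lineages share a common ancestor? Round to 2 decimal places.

170.35

Under the Kimura two-parameter model, d = −½ ln(1 − 2P − Q) − ¼ ln(1 − 2Q).
1 − 2P − Q = 0.704, giving −½ ln(0.704) = 0.175488.
1 − 2Q = 0.736, giving −¼ ln(0.736) = 0.076631.
d = 0.175488 + 0.076631 = 0.252119.
Under a molecular clock d = 2μt, so t = d/(2μ) = 0.252119 / (2 × 7.4 × 10^-10) = 170.35 million years.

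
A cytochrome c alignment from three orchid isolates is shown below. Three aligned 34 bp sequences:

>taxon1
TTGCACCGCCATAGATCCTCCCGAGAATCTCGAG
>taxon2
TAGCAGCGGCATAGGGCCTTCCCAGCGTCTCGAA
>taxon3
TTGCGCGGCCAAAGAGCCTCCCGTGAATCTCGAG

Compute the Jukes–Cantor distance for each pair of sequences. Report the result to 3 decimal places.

d(taxon1,taxon2) = 0.373, d(taxon1,taxon3) = 0.164, d(taxon2,taxon3) = 0.535

taxon1–taxon2: 10/34 sites differ → p ≈ 0.294118, d = −0.75 ln(1 − 0.392157) = 0.373379 ≈ 0.373.
taxon1–taxon3: 5/34 sites differ → p ≈ 0.147059, d = −0.75 ln(1 − 0.196079) = 0.163691 ≈ 0.164.
taxon2–taxon3: 13/34 sites differ → p ≈ 0.382353, d = −0.75 ln(1 − 0.509804) = 0.534712 ≈ 0.535.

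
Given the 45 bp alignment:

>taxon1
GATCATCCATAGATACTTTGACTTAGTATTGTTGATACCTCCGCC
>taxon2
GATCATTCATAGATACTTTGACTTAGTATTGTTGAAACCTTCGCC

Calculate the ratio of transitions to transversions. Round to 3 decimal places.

2.000

Transitions are A↔G and C↔T; transversions are all other mismatches.
Transitions: 2. Transversions: 1.
R = 2/1 = 2.000.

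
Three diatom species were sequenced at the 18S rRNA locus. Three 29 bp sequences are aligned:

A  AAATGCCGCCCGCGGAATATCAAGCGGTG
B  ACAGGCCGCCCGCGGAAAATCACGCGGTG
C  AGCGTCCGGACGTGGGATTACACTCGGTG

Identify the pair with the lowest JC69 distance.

A and B

A–B: 4/29 differ, p = 0.138, d = 0.152.
A–C: 12/29 differ, p = 0.414, d = 0.602.
B–C: 11/29 differ, p = 0.379, d = 0.529.
The smallest distance is between A and B.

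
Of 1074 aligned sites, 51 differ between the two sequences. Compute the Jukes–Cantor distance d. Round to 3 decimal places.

0.049

p = 51/1074 ≈ 0.047486.
d = −(3/4) ln(1 − 4p/3) = −0.75 ln(1 − 0.063315) = −0.75 ln(0.936685)
  = −0.75 × (-0.065408) = 0.049056 substitutions/site.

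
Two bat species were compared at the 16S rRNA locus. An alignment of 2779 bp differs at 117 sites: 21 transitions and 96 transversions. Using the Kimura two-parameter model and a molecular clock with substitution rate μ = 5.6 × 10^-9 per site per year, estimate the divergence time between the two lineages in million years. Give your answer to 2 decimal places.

P = 21/2779 ≈ 0.007557 and Q = 96/2779 ≈ 0.034545.
Under the Kimura two-parameter model, d = −½ ln(1 − 2P − Q) − ¼ ln(1 − 2Q).
1 − 2P − Q = 0.950341, giving −½ ln(0.950341) = 0.025467.
1 − 2Q = 0.93091, giving −¼ ln(0.93091) = 0.017898.
d = 0.025467 + 0.017898 = 0.043365.
Under a molecular clock d = 2μt, so t = d/(2μ) = 0.043365 / (2 × 5.6 × 10^-9) = 3.87 million years.

3.87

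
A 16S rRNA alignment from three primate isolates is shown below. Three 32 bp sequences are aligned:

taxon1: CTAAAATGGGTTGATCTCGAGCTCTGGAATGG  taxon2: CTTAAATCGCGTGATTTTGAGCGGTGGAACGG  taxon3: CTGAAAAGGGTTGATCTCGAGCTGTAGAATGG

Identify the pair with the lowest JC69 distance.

taxon1–taxon2: 9/32 differ, p = 0.281, d = 0.353.
taxon1–taxon3: 4/32 differ, p = 0.125, d = 0.137.
taxon2–taxon3: 10/32 differ, p = 0.313, d = 0.404.
The smallest distance is between taxon1 and taxon3.

taxon1 and taxon3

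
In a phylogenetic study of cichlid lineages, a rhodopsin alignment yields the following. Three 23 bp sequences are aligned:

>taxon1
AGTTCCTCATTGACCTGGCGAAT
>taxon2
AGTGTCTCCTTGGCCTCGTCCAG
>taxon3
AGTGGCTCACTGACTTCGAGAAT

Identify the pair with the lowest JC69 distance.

taxon1–taxon2: 9/23 differ, p = 0.391, d = 0.553.
taxon1–taxon3: 6/23 differ, p = 0.261, d = 0.321.
taxon2–taxon3: 9/23 differ, p = 0.391, d = 0.553.
The smallest distance is between taxon1 and taxon3.

taxon1 and taxon3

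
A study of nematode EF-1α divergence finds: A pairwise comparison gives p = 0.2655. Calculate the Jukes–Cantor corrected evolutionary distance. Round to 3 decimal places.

d = −(3/4) ln(1 − 4p/3) = −0.75 ln(1 − 0.354) = −0.75 ln(0.646)
  = −0.75 × (-0.436956) = 0.327717 substitutions/site.

0.328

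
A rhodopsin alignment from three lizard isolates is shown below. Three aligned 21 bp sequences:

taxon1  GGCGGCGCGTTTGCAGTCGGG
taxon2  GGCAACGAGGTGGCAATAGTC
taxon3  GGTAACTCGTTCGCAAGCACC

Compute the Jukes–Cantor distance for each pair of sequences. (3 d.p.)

d(taxon1,taxon2) = 0.635, d(taxon1,taxon3) = 0.756, d(taxon2,taxon3) = 0.635

taxon1–taxon2: 9/21 sites differ → p ≈ 0.428571, d = −0.75 ln(1 − 0.571428) = 0.635472 ≈ 0.635.
taxon1–taxon3: 10/21 sites differ → p ≈ 0.47619, d = −0.75 ln(1 − 0.63492) = 0.755729 ≈ 0.756.
taxon2–taxon3: 9/21 sites differ → p ≈ 0.428571, d = −0.75 ln(1 − 0.571428) = 0.635472 ≈ 0.635.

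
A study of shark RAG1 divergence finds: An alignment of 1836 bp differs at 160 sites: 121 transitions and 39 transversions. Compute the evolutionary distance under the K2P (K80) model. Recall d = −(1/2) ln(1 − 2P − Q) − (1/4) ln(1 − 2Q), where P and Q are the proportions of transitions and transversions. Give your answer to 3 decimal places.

0.094

P = 121/1836 ≈ 0.065904 and Q = 39/1836 ≈ 0.021242.
Under the Kimura two-parameter model, d = −½ ln(1 − 2P − Q) − ¼ ln(1 − 2Q).
1 − 2P − Q = 0.84695, giving −½ ln(0.84695) = 0.083057.
1 − 2Q = 0.957516, giving −¼ ln(0.957516) = 0.010853.
d = 0.083057 + 0.010853 = 0.093910.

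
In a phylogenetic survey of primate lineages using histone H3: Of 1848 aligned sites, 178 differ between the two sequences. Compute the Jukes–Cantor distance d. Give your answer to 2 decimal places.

0.10

p = 178/1848 ≈ 0.09632.
d = −(3/4) ln(1 − 4p/3) = −0.75 ln(1 − 0.128427) = −0.75 ln(0.871573)
  = −0.75 × (-0.137456) = 0.103092 substitutions/site.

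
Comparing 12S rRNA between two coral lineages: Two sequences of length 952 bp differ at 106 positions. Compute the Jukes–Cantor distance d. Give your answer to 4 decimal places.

0.1205

p = 106/952 ≈ 0.111345.
d = −(3/4) ln(1 − 4p/3) = −0.75 ln(1 − 0.14846) = −0.75 ln(0.85154)
  = −0.75 × (-0.160709) = 0.120532 substitutions/site.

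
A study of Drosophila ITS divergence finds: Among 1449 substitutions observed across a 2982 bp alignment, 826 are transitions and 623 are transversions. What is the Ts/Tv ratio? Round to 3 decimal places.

R = 826/623 = 1.325842… ≈ 1.326 (to 3 d.p.).

1.326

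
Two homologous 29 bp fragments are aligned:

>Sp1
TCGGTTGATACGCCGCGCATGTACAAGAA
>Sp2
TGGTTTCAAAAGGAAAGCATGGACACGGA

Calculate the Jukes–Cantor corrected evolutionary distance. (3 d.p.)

0.602

The sequences differ at 12 of 29 sites, so p = 12/29 ≈ 0.413793.
d = −(3/4) ln(1 − 4p/3) = −0.75 ln(1 − 0.551724) = −0.75 ln(0.448276)
  = −0.75 × (-0.802346) = 0.601760 substitutions/site.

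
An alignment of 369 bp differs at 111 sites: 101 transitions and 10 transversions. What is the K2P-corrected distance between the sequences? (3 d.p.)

P = 101/369 ≈ 0.273713 and Q = 10/369 ≈ 0.0271.
Under the Kimura two-parameter model, d = −½ ln(1 − 2P − Q) − ¼ ln(1 − 2Q).
1 − 2P − Q = 0.425474, giving −½ ln(0.425474) = 0.427276.
1 − 2Q = 0.9458, giving −¼ ln(0.9458) = 0.013931.
d = 0.427276 + 0.013931 = 0.441207.

0.441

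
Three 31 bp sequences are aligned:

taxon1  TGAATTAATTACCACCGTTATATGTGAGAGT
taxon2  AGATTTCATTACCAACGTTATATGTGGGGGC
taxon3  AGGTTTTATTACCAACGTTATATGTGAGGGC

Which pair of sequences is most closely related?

taxon1–taxon2: 7/31 differ, p = 0.226, d = 0.269.
taxon1–taxon3: 7/31 differ, p = 0.226, d = 0.269.
taxon2–taxon3: 3/31 differ, p = 0.097, d = 0.104.
The smallest distance is between taxon2 and taxon3.

taxon2 and taxon3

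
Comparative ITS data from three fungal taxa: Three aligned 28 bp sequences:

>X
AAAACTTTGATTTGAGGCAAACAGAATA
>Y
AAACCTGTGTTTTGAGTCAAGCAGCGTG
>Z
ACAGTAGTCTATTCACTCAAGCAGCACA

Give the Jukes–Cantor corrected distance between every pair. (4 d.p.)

X–Y: 8/28 sites differ → p ≈ 0.285714, d = −0.75 ln(1 − 0.380952) = 0.359679 ≈ 0.3597.
X–Z: 14/28 sites differ → p = 0.5, d = −0.75 ln(1 − 0.666667) = 0.823960 ≈ 0.8240.
Y–Z: 11/28 sites differ → p ≈ 0.392857, d = −0.75 ln(1 − 0.523809) = 0.556452 ≈ 0.5565.

d(X,Y) = 0.3597, d(X,Z) = 0.8240, d(Y,Z) = 0.5565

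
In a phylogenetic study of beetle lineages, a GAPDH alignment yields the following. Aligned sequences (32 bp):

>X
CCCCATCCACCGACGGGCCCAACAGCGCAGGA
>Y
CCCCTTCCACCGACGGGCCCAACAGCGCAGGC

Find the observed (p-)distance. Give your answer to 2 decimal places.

The sequences differ at 2 of 32 positions (sites 5, 32).
p = 2/32 = 0.0625 ≈ 0.06 (to 2 d.p.).

0.06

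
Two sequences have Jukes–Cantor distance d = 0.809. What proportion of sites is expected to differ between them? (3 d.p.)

0.495

p = (3/4)(1 − e^(−4d/3)) = 0.75 × (1 − e^(-1.078667)) = 0.75 × (1 − 0.340049) = 0.494963.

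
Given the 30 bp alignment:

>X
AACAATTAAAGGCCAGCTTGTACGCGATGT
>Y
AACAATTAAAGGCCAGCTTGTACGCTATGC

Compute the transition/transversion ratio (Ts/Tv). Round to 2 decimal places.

Transitions are A↔G and C↔T; transversions are all other mismatches.
Transitions: 1. Transversions: 1.
R = 1/1 = 1.00.

1.00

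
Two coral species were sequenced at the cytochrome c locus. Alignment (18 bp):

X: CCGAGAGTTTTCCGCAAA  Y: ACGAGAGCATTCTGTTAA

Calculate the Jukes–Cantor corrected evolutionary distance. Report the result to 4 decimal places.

The sequences differ at 6 of 18 sites (1, 8, 9, 13, 15, 16), so p = 6/18 ≈ 0.333333.
d = −(3/4) ln(1 − 4p/3) = −0.75 ln(1 − 0.444444) = −0.75 ln(0.555556)
  = −0.75 × (-0.587786) = 0.440840 substitutions/site.

0.4408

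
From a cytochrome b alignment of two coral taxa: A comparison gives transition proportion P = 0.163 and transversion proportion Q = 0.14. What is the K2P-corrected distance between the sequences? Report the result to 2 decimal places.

0.40

Under the Kimura two-parameter model, d = −½ ln(1 − 2P − Q) − ¼ ln(1 − 2Q).
1 − 2P − Q = 0.534, giving −½ ln(0.534) = 0.313680.
1 − 2Q = 0.72, giving −¼ ln(0.72) = 0.082126.
d = 0.313680 + 0.082126 = 0.395806.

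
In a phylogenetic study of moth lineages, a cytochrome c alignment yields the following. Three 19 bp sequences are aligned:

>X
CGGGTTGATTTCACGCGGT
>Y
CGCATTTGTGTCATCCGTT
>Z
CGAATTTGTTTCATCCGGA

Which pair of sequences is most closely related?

Y and Z

X–Y: 8/19 differ, p = 0.421, d = 0.618.
X–Z: 7/19 differ, p = 0.368, d = 0.507.
Y–Z: 4/19 differ, p = 0.211, d = 0.247.
The smallest distance is between Y and Z.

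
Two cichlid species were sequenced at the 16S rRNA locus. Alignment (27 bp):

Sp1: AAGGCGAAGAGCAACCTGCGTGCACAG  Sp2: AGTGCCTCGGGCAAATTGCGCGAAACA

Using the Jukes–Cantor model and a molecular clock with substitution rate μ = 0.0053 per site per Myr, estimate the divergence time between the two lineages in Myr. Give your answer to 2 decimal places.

The sequences differ at 13 of 27 sites, so p = 13/27 ≈ 0.481481.
d = −(3/4) ln(1 − 4p/3) = −0.75 ln(1 − 0.641975) = −0.75 ln(0.358025)
  = −0.75 × (-1.027152) = 0.770364 substitutions/site.
Under a molecular clock d = 2μt, so t = d/(2μ) = 0.770364 / (2 × 0.0053) = 72.68 Myr.

72.68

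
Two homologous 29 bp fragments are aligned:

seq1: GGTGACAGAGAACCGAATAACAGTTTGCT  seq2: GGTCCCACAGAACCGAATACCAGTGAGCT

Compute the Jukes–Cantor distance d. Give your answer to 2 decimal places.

The sequences differ at 6 of 29 sites (4, 5, 8, 20, 25, 26), so p = 6/29 ≈ 0.206897.
d = −(3/4) ln(1 − 4p/3) = −0.75 ln(1 − 0.275863) = −0.75 ln(0.724137)
  = −0.75 × (-0.322775) = 0.242081 substitutions/site.

0.24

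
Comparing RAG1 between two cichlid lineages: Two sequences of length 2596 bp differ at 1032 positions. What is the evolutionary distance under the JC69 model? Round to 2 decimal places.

p = 1032/2596 ≈ 0.397535.
d = −(3/4) ln(1 − 4p/3) = −0.75 ln(1 − 0.530047) = −0.75 ln(0.469953)
  = −0.75 × (-0.755123) = 0.566342 substitutions/site.

0.57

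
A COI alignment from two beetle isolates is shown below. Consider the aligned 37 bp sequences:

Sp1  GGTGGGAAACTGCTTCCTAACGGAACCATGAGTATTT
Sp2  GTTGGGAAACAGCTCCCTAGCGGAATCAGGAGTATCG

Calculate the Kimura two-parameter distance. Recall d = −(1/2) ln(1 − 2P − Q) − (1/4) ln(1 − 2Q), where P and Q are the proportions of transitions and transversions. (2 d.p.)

0.26

Of 37 sites, 4 differences are transitions and 4 are transversions, so P = 4/37 ≈ 0.108108 and Q = 4/37 ≈ 0.108108.
Under the Kimura two-parameter model, d = −½ ln(1 − 2P − Q) − ¼ ln(1 − 2Q).
1 − 2P − Q = 0.675676, giving −½ ln(0.675676) = 0.196021.
1 − 2Q = 0.783784, giving −¼ ln(0.783784) = 0.060905.
d = 0.196021 + 0.060905 = 0.256926.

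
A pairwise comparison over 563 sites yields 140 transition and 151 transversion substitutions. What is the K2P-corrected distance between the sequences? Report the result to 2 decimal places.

0.92

P = 140/563 ≈ 0.248668 and Q = 151/563 ≈ 0.268206.
Under the Kimura two-parameter model, d = −½ ln(1 − 2P − Q) − ¼ ln(1 − 2Q).
1 − 2P − Q = 0.234458, giving −½ ln(0.234458) = 0.725239.
1 − 2Q = 0.463588, giving −¼ ln(0.463588) = 0.192190.
d = 0.725239 + 0.192190 = 0.917429.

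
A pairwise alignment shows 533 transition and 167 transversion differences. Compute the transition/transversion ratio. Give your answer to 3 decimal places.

R = 533/167 = 3.191616… ≈ 3.192 (to 3 d.p.).

3.192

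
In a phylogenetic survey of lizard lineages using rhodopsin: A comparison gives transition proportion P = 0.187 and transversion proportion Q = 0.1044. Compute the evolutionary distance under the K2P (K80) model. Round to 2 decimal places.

Under the Kimura two-parameter model, d = −½ ln(1 − 2P − Q) − ¼ ln(1 − 2Q).
1 − 2P − Q = 0.5216, giving −½ ln(0.5216) = 0.325427.
1 − 2Q = 0.7912, giving −¼ ln(0.7912) = 0.058551.
d = 0.325427 + 0.058551 = 0.383978.

0.38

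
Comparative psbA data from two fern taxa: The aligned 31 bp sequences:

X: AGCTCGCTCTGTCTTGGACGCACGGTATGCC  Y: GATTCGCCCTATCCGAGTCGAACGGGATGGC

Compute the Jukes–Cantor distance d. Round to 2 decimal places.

The sequences differ at 12 of 31 sites, so p = 12/31 ≈ 0.387097.
d = −(3/4) ln(1 − 4p/3) = −0.75 ln(1 − 0.516129) = −0.75 ln(0.483871)
  = −0.75 × (-0.725937) = 0.544453 substitutions/site.

0.54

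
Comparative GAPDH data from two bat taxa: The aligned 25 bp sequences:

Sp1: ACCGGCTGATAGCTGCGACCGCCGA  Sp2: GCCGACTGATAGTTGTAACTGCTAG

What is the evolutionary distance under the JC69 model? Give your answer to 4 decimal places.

0.4904

The sequences differ at 9 of 25 sites (1, 5, 13, 16, 17, 20, 23, 24, 25), so p = 9/25 = 0.36.
d = −(3/4) ln(1 − 4p/3) = −0.75 ln(1 − 0.48) = −0.75 ln(0.52)
  = −0.75 × (-0.653926) = 0.490445 substitutions/site.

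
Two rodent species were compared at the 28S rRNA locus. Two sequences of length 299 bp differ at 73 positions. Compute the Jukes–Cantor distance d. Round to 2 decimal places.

p = 73/299 ≈ 0.244147.
d = −(3/4) ln(1 − 4p/3) = −0.75 ln(1 − 0.325529) = −0.75 ln(0.674471)
  = −0.75 × (-0.393827) = 0.295370 substitutions/site.

0.30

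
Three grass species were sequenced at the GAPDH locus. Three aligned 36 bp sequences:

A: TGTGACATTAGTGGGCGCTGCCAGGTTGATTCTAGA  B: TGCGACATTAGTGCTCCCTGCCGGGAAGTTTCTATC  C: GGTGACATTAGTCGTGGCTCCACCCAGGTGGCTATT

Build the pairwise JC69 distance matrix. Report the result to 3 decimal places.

d(A,B) = 0.347, d(A,C) = 0.673, d(B,C) = 0.608

A–B: 10/36 sites differ → p ≈ 0.277778, d = −0.75 ln(1 − 0.370371) = 0.346968 ≈ 0.347.
A–C: 16/36 sites differ → p ≈ 0.444444, d = −0.75 ln(1 − 0.592592) = 0.673455 ≈ 0.673.
B–C: 15/36 sites differ → p ≈ 0.416667, d = −0.75 ln(1 − 0.555556) = 0.608198 ≈ 0.608.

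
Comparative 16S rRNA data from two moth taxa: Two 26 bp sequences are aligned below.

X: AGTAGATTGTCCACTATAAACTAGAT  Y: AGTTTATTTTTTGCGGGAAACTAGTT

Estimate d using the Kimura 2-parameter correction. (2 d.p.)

0.54

Of 26 sites, 4 differences are transitions and 6 are transversions, so P = 4/26 ≈ 0.153846 and Q = 6/26 ≈ 0.230769.
Under the Kimura two-parameter model, d = −½ ln(1 − 2P − Q) − ¼ ln(1 − 2Q).
1 − 2P − Q = 0.461539, giving −½ ln(0.461539) = 0.386594.
1 − 2Q = 0.538462, giving −¼ ln(0.538462) = 0.154760.
d = 0.386594 + 0.154760 = 0.541354.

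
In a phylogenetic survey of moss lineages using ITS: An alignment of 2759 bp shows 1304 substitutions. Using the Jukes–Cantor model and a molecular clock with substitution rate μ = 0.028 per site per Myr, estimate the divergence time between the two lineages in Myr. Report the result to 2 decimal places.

p = 1304/2759 ≈ 0.472635.
d = −(3/4) ln(1 − 4p/3) = −0.75 ln(1 − 0.63018) = −0.75 ln(0.36982)
  = −0.75 × (-0.994739) = 0.746054 substitutions/site.
Under a molecular clock d = 2μt, so t = d/(2μ) = 0.746054 / (2 × 0.028) = 13.32 Myr.

13.32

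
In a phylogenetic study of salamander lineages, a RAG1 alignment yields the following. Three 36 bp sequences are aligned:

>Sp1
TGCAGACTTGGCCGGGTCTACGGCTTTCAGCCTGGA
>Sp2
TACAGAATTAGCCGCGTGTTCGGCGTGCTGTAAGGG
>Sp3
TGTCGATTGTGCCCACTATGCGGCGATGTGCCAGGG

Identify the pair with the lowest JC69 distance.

Sp1 and Sp2

Sp1–Sp2: 13/36 differ, p = 0.361, d = 0.493.
Sp1–Sp3: 16/36 differ, p = 0.444, d = 0.673.
Sp2–Sp3: 16/36 differ, p = 0.444, d = 0.673.
The smallest distance is between Sp1 and Sp2.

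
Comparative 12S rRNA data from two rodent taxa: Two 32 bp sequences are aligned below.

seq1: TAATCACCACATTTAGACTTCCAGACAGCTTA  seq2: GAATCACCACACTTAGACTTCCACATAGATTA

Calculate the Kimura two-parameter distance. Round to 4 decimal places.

Of 32 sites, 2 differences are transitions and 3 are transversions, so P = 2/32 = 0.0625 and Q = 3/32 = 0.09375.
Under the Kimura two-parameter model, d = −½ ln(1 − 2P − Q) − ¼ ln(1 − 2Q).
1 − 2P − Q = 0.78125, giving −½ ln(0.78125) = 0.123430.
1 − 2Q = 0.8125, giving −¼ ln(0.8125) = 0.051910.
d = 0.123430 + 0.051910 = 0.175340.

0.1753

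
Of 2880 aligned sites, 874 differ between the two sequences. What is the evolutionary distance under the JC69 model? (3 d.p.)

0.389

p = 874/2880 ≈ 0.303472.
d = −(3/4) ln(1 − 4p/3) = −0.75 ln(1 − 0.404629) = −0.75 ln(0.595371)
  = −0.75 × (-0.518571) = 0.388928 substitutions/site.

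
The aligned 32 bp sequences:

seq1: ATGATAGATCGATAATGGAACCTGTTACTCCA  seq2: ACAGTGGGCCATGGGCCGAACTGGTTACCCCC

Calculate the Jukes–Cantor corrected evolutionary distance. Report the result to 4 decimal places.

The sequences differ at 17 of 32 sites, so p = 17/32 = 0.53125.
d = −(3/4) ln(1 − 4p/3) = −0.75 ln(1 − 0.708333) = −0.75 ln(0.291667)
  = −0.75 × (-1.232143) = 0.924107 substitutions/site.

0.9241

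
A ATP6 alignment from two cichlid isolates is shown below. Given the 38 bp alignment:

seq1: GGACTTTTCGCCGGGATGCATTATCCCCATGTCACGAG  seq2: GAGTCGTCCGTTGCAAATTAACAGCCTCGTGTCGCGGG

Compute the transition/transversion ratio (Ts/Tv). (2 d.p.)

2.33

Transitions are A↔G and C↔T; transversions are all other mismatches.
Transitions: 14. Transversions: 6.
R = 14/6 = 2.333333… ≈ 2.33 (to 2 d.p.).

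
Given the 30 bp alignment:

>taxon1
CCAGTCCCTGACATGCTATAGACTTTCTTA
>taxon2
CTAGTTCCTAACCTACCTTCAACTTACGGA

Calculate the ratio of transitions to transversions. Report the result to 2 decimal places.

Transitions are A↔G and C↔T; transversions are all other mismatches.
Transitions: 6. Transversions: 6.
R = 6/6 = 1.00.

1.00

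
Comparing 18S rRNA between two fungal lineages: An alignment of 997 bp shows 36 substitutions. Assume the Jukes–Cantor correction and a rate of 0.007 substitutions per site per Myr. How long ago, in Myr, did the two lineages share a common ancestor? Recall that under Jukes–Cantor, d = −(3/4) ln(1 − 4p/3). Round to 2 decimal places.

p = 36/997 ≈ 0.036108.
d = −(3/4) ln(1 − 4p/3) = −0.75 ln(1 − 0.048144) = −0.75 ln(0.951856)
  = −0.75 × (-0.049342) = 0.037007 substitutions/site.
Under a molecular clock d = 2μt, so t = d/(2μ) = 0.037007 / (2 × 0.007) = 2.64 Myr.

2.64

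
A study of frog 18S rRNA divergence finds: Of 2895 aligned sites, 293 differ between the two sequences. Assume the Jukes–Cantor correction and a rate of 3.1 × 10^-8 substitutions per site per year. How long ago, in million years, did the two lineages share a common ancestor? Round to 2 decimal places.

1.75

p = 293/2895 ≈ 0.101209.
d = −(3/4) ln(1 − 4p/3) = −0.75 ln(1 − 0.134945) = −0.75 ln(0.865055)
  = −0.75 × (-0.144962) = 0.108722 substitutions/site.
Under a molecular clock d = 2μt, so t = d/(2μ) = 0.108722 / (2 × 3.1 × 10^-8) = 1.75 million years.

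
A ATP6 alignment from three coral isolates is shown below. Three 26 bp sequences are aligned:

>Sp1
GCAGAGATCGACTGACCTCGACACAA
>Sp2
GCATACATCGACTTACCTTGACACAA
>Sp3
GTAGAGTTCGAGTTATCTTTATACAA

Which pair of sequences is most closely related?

Sp1–Sp2: 4/26 differ, p = 0.154, d = 0.172.
Sp1–Sp3: 8/26 differ, p = 0.308, d = 0.396.
Sp2–Sp3: 8/26 differ, p = 0.308, d = 0.396.
The smallest distance is between Sp1 and Sp2.

Sp1 and Sp2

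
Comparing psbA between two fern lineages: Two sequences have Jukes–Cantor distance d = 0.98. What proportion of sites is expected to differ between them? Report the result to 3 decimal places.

p = (3/4)(1 − e^(−4d/3)) = 0.75 × (1 − e^(-1.306667)) = 0.75 × (1 − 0.270721) = 0.546959.

0.547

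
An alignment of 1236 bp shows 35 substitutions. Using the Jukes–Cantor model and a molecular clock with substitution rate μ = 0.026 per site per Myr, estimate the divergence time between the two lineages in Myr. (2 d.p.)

p = 35/1236 ≈ 0.028317.
d = −(3/4) ln(1 − 4p/3) = −0.75 ln(1 − 0.037756) = −0.75 ln(0.962244)
  = −0.75 × (-0.038487) = 0.028865 substitutions/site.
Under a molecular clock d = 2μt, so t = d/(2μ) = 0.028865 / (2 × 0.026) = 0.56 Myr.

0.56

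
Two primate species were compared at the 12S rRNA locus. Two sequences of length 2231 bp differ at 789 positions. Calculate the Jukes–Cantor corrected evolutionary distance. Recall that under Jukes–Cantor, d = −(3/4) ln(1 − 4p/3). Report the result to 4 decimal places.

0.4783

p = 789/2231 ≈ 0.353653.
d = −(3/4) ln(1 − 4p/3) = −0.75 ln(1 − 0.471537) = −0.75 ln(0.528463)
  = −0.75 × (-0.637782) = 0.478337 substitutions/site.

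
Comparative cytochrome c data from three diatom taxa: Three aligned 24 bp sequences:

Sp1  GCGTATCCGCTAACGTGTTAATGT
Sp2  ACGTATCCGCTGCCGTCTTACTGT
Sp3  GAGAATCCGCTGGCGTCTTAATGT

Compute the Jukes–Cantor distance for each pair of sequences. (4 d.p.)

d(Sp1,Sp2) = 0.2441, d(Sp1,Sp3) = 0.2441, d(Sp2,Sp3) = 0.2441

Sp1–Sp2: 5/24 sites differ → p ≈ 0.208333, d = −0.75 ln(1 − 0.277777) = 0.244066 ≈ 0.2441.
Sp1–Sp3: 5/24 sites differ → p ≈ 0.208333, d = −0.75 ln(1 − 0.277777) = 0.244066 ≈ 0.2441.
Sp2–Sp3: 5/24 sites differ → p ≈ 0.208333, d = −0.75 ln(1 − 0.277777) = 0.244066 ≈ 0.2441.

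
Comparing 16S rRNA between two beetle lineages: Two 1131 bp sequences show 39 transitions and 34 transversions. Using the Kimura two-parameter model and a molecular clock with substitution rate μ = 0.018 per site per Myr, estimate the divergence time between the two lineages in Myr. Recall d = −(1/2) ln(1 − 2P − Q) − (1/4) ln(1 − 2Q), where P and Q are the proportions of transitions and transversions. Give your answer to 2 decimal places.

P = 39/1131 ≈ 0.034483 and Q = 34/1131 ≈ 0.030062.
Under the Kimura two-parameter model, d = −½ ln(1 − 2P − Q) − ¼ ln(1 − 2Q).
1 − 2P − Q = 0.900972, giving −½ ln(0.900972) = 0.052141.
1 − 2Q = 0.939876, giving −¼ ln(0.939876) = 0.015502.
d = 0.052141 + 0.015502 = 0.067643.
Under a molecular clock d = 2μt, so t = d/(2μ) = 0.067643 / (2 × 0.018) = 1.88 Myr.

1.88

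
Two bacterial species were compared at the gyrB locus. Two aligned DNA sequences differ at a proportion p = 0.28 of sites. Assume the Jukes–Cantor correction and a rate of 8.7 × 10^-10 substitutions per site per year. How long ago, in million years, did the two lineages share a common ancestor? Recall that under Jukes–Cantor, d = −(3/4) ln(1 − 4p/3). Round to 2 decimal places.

d = −(3/4) ln(1 − 4p/3) = −0.75 ln(1 − 0.373333) = −0.75 ln(0.626667)
  = −0.75 × (-0.467340) = 0.350505 substitutions/site.
Under a molecular clock d = 2μt, so t = d/(2μ) = 0.350505 / (2 × 8.7 × 10^-10) = 201.44 million years.

201.44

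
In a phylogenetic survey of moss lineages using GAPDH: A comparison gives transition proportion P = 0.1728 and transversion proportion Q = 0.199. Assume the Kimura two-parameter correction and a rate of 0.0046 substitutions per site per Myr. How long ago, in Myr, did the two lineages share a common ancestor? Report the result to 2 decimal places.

56.54

Under the Kimura two-parameter model, d = −½ ln(1 − 2P − Q) − ¼ ln(1 − 2Q).
1 − 2P − Q = 0.4554, giving −½ ln(0.4554) = 0.393290.
1 − 2Q = 0.602, giving −¼ ln(0.602) = 0.126874.
d = 0.393290 + 0.126874 = 0.520164.
Under a molecular clock d = 2μt, so t = d/(2μ) = 0.520164 / (2 × 0.0046) = 56.54 Myr.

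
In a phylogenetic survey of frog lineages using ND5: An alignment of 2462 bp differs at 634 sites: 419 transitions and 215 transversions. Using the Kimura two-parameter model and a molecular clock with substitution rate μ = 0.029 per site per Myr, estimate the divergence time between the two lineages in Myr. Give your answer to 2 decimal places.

P = 419/2462 ≈ 0.170187 and Q = 215/2462 ≈ 0.087327.
Under the Kimura two-parameter model, d = −½ ln(1 − 2P − Q) − ¼ ln(1 − 2Q).
1 − 2P − Q = 0.572299, giving −½ ln(0.572299) = 0.279047.
1 − 2Q = 0.825346, giving −¼ ln(0.825346) = 0.047988.
d = 0.279047 + 0.047988 = 0.327035.
Under a molecular clock d = 2μt, so t = d/(2μ) = 0.327035 / (2 × 0.029) = 5.64 Myr.

5.64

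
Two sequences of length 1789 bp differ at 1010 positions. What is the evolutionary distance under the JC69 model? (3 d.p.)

1.048

p = 1010/1789 ≈ 0.564561.
d = −(3/4) ln(1 − 4p/3) = −0.75 ln(1 − 0.752748) = −0.75 ln(0.247252)
  = −0.75 × (-1.397347) = 1.048010 substitutions/site.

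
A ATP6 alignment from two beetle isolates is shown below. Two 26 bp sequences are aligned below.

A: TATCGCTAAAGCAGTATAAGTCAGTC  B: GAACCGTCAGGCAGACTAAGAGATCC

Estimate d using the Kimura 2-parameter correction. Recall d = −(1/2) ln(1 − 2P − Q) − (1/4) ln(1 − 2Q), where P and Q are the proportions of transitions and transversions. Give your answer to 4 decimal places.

Of 26 sites, 2 differences are transitions and 10 are transversions, so P = 2/26 ≈ 0.076923 and Q = 10/26 ≈ 0.384615.
Under the Kimura two-parameter model, d = −½ ln(1 − 2P − Q) − ¼ ln(1 − 2Q).
1 − 2P − Q = 0.461539, giving −½ ln(0.461539) = 0.386594.
1 − 2Q = 0.23077, giving −¼ ln(0.23077) = 0.366583.
d = 0.386594 + 0.366583 = 0.753177.

0.7532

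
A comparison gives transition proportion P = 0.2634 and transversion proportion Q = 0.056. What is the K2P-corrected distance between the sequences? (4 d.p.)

Under the Kimura two-parameter model, d = −½ ln(1 − 2P − Q) − ¼ ln(1 − 2Q).
1 − 2P − Q = 0.4172, giving −½ ln(0.4172) = 0.437095.
1 − 2Q = 0.888, giving −¼ ln(0.888) = 0.029696.
d = 0.437095 + 0.029696 = 0.466791.

0.4668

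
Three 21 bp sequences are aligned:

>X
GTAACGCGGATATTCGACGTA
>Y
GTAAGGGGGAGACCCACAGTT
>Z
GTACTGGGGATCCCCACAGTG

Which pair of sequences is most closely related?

Y and Z

X–Y: 9/21 differ, p = 0.429, d = 0.635.
X–Z: 10/21 differ, p = 0.476, d = 0.756.
Y–Z: 5/21 differ, p = 0.238, d = 0.286.
The smallest distance is between Y and Z.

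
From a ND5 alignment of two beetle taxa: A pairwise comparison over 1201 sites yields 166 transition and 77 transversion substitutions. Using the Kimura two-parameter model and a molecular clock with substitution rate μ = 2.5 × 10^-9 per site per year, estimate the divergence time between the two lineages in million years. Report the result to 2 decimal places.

48.50

P = 166/1201 ≈ 0.138218 and Q = 77/1201 ≈ 0.064113.
Under the Kimura two-parameter model, d = −½ ln(1 − 2P − Q) − ¼ ln(1 − 2Q).
1 − 2P − Q = 0.659451, giving −½ ln(0.659451) = 0.208174.
1 − 2Q = 0.871774, giving −¼ ln(0.871774) = 0.034306.
d = 0.208174 + 0.034306 = 0.242480.
Under a molecular clock d = 2μt, so t = d/(2μ) = 0.242480 / (2 × 2.5 × 10^-9) = 48.50 million years.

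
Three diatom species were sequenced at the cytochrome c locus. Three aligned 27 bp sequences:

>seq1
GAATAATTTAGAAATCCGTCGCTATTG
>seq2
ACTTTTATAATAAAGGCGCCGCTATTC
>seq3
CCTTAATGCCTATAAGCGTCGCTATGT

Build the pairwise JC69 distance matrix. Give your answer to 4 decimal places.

d(seq1,seq2) = 0.6735, d(seq1,seq3) = 0.6735, d(seq2,seq3) = 0.6735

seq1–seq2: 12/27 sites differ → p ≈ 0.444444, d = −0.75 ln(1 − 0.592592) = 0.673455 ≈ 0.6735.
seq1–seq3: 12/27 sites differ → p ≈ 0.444444, d = −0.75 ln(1 − 0.592592) = 0.673455 ≈ 0.6735.
seq2–seq3: 12/27 sites differ → p ≈ 0.444444, d = −0.75 ln(1 − 0.592592) = 0.673455 ≈ 0.6735.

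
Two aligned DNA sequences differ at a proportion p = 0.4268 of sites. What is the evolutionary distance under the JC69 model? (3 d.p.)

d = −(3/4) ln(1 − 4p/3) = −0.75 ln(1 − 0.569067) = −0.75 ln(0.430933)
  = −0.75 × (-0.841803) = 0.631352 substitutions/site.

0.631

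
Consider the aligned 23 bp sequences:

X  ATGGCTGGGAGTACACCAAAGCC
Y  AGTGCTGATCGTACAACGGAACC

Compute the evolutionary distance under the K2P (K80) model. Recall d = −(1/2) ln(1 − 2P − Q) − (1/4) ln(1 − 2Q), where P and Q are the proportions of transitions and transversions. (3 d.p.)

0.559

Of 23 sites, 4 differences are transitions and 5 are transversions, so P = 4/23 ≈ 0.173913 and Q = 5/23 ≈ 0.217391.
Under the Kimura two-parameter model, d = −½ ln(1 − 2P − Q) − ¼ ln(1 − 2Q).
1 − 2P − Q = 0.434783, giving −½ ln(0.434783) = 0.416454.
1 − 2Q = 0.565218, giving −¼ ln(0.565218) = 0.142636.
d = 0.416454 + 0.142636 = 0.559090.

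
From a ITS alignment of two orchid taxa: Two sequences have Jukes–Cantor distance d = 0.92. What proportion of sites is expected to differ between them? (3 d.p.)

0.530

p = (3/4)(1 − e^(−4d/3)) = 0.75 × (1 − e^(-1.226667)) = 0.75 × (1 − 0.293268) = 0.530049.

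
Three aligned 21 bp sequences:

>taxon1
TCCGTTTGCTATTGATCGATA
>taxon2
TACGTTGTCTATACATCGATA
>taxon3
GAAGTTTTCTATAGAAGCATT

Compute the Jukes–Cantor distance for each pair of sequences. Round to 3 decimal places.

d(taxon1,taxon2) = 0.286, d(taxon1,taxon3) = 0.635, d(taxon2,taxon3) = 0.532

taxon1–taxon2: 5/21 sites differ → p ≈ 0.238095, d = −0.75 ln(1 − 0.31746) = 0.286451 ≈ 0.286.
taxon1–taxon3: 9/21 sites differ → p ≈ 0.428571, d = −0.75 ln(1 − 0.571428) = 0.635472 ≈ 0.635.
taxon2–taxon3: 8/21 sites differ → p ≈ 0.380952, d = −0.75 ln(1 − 0.507936) = 0.531860 ≈ 0.532.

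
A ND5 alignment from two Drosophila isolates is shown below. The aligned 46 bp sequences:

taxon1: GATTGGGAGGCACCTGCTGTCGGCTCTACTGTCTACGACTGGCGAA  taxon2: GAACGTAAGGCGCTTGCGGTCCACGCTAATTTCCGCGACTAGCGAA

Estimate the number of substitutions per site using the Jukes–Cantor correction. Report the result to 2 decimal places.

The sequences differ at 15 of 46 sites, so p = 15/46 ≈ 0.326087.
d = −(3/4) ln(1 − 4p/3) = −0.75 ln(1 − 0.434783) = −0.75 ln(0.565217)
  = −0.75 × (-0.570546) = 0.427910 substitutions/site.

0.43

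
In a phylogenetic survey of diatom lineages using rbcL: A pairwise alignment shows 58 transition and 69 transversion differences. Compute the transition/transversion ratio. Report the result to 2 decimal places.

0.84

R = 58/69 = 0.840579… ≈ 0.84 (to 2 d.p.).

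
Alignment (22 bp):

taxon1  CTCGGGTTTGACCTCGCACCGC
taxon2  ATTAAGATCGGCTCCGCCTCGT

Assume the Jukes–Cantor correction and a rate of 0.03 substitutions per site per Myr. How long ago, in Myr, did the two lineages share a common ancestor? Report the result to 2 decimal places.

The sequences differ at 12 of 22 sites, so p = 12/22 ≈ 0.545455.
d = −(3/4) ln(1 − 4p/3) = −0.75 ln(1 − 0.727273) = −0.75 ln(0.272727)
  = −0.75 × (-1.299284) = 0.974463 substitutions/site.
Under a molecular clock d = 2μt, so t = d/(2μ) = 0.974463 / (2 × 0.03) = 16.24 Myr.

16.24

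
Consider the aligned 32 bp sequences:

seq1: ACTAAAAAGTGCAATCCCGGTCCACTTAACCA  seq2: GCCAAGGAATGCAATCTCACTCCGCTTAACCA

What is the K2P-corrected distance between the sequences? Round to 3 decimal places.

Of 32 sites, 8 differences are transitions and 1 are transversions, so P = 8/32 = 0.25 and Q = 1/32 = 0.03125.
Under the Kimura two-parameter model, d = −½ ln(1 − 2P − Q) − ¼ ln(1 − 2Q).
1 − 2P − Q = 0.46875, giving −½ ln(0.46875) = 0.378843.
1 − 2Q = 0.9375, giving −¼ ln(0.9375) = 0.016135.
d = 0.378843 + 0.016135 = 0.394978.

0.395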